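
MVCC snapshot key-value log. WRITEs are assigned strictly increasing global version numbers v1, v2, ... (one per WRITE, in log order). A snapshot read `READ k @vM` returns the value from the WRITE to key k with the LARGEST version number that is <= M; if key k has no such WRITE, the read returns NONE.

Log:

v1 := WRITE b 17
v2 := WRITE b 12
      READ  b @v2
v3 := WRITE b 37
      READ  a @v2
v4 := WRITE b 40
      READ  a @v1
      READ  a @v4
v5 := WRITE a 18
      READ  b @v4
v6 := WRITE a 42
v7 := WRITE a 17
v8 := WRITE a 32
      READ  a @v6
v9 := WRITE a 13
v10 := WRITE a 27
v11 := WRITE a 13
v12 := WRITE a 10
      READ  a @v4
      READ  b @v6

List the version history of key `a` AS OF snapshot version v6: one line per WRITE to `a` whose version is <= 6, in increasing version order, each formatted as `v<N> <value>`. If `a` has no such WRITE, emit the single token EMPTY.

Scan writes for key=a with version <= 6:
  v1 WRITE b 17 -> skip
  v2 WRITE b 12 -> skip
  v3 WRITE b 37 -> skip
  v4 WRITE b 40 -> skip
  v5 WRITE a 18 -> keep
  v6 WRITE a 42 -> keep
  v7 WRITE a 17 -> drop (> snap)
  v8 WRITE a 32 -> drop (> snap)
  v9 WRITE a 13 -> drop (> snap)
  v10 WRITE a 27 -> drop (> snap)
  v11 WRITE a 13 -> drop (> snap)
  v12 WRITE a 10 -> drop (> snap)
Collected: [(5, 18), (6, 42)]

Answer: v5 18
v6 42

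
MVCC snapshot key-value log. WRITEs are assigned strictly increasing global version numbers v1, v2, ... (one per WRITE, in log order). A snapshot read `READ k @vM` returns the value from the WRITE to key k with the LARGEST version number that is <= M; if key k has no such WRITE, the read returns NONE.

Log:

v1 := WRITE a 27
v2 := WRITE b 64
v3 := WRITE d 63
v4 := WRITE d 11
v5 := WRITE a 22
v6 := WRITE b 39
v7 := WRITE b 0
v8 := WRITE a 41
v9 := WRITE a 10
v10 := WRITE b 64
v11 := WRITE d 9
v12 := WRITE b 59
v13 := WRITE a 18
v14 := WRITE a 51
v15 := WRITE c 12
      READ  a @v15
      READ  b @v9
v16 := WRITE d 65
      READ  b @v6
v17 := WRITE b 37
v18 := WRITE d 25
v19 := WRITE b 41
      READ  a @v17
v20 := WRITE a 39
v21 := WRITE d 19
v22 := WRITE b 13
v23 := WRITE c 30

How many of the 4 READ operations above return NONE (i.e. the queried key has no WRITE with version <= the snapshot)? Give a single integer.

Answer: 0

Derivation:
v1: WRITE a=27  (a history now [(1, 27)])
v2: WRITE b=64  (b history now [(2, 64)])
v3: WRITE d=63  (d history now [(3, 63)])
v4: WRITE d=11  (d history now [(3, 63), (4, 11)])
v5: WRITE a=22  (a history now [(1, 27), (5, 22)])
v6: WRITE b=39  (b history now [(2, 64), (6, 39)])
v7: WRITE b=0  (b history now [(2, 64), (6, 39), (7, 0)])
v8: WRITE a=41  (a history now [(1, 27), (5, 22), (8, 41)])
v9: WRITE a=10  (a history now [(1, 27), (5, 22), (8, 41), (9, 10)])
v10: WRITE b=64  (b history now [(2, 64), (6, 39), (7, 0), (10, 64)])
v11: WRITE d=9  (d history now [(3, 63), (4, 11), (11, 9)])
v12: WRITE b=59  (b history now [(2, 64), (6, 39), (7, 0), (10, 64), (12, 59)])
v13: WRITE a=18  (a history now [(1, 27), (5, 22), (8, 41), (9, 10), (13, 18)])
v14: WRITE a=51  (a history now [(1, 27), (5, 22), (8, 41), (9, 10), (13, 18), (14, 51)])
v15: WRITE c=12  (c history now [(15, 12)])
READ a @v15: history=[(1, 27), (5, 22), (8, 41), (9, 10), (13, 18), (14, 51)] -> pick v14 -> 51
READ b @v9: history=[(2, 64), (6, 39), (7, 0), (10, 64), (12, 59)] -> pick v7 -> 0
v16: WRITE d=65  (d history now [(3, 63), (4, 11), (11, 9), (16, 65)])
READ b @v6: history=[(2, 64), (6, 39), (7, 0), (10, 64), (12, 59)] -> pick v6 -> 39
v17: WRITE b=37  (b history now [(2, 64), (6, 39), (7, 0), (10, 64), (12, 59), (17, 37)])
v18: WRITE d=25  (d history now [(3, 63), (4, 11), (11, 9), (16, 65), (18, 25)])
v19: WRITE b=41  (b history now [(2, 64), (6, 39), (7, 0), (10, 64), (12, 59), (17, 37), (19, 41)])
READ a @v17: history=[(1, 27), (5, 22), (8, 41), (9, 10), (13, 18), (14, 51)] -> pick v14 -> 51
v20: WRITE a=39  (a history now [(1, 27), (5, 22), (8, 41), (9, 10), (13, 18), (14, 51), (20, 39)])
v21: WRITE d=19  (d history now [(3, 63), (4, 11), (11, 9), (16, 65), (18, 25), (21, 19)])
v22: WRITE b=13  (b history now [(2, 64), (6, 39), (7, 0), (10, 64), (12, 59), (17, 37), (19, 41), (22, 13)])
v23: WRITE c=30  (c history now [(15, 12), (23, 30)])
Read results in order: ['51', '0', '39', '51']
NONE count = 0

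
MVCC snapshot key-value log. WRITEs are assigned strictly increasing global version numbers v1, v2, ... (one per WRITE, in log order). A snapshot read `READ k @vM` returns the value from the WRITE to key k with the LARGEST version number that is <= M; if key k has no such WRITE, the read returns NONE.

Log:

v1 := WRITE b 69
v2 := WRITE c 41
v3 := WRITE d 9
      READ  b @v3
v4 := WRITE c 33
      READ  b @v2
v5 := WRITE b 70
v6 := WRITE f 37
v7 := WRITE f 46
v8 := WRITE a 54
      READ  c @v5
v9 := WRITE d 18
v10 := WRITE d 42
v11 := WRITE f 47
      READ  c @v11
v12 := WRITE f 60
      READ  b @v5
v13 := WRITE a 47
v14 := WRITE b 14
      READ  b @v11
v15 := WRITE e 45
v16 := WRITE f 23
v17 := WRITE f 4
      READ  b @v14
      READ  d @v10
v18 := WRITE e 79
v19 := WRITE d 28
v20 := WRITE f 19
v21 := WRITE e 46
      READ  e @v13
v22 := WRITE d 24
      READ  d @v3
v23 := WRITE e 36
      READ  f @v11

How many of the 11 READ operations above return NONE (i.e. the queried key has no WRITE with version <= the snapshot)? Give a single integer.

Answer: 1

Derivation:
v1: WRITE b=69  (b history now [(1, 69)])
v2: WRITE c=41  (c history now [(2, 41)])
v3: WRITE d=9  (d history now [(3, 9)])
READ b @v3: history=[(1, 69)] -> pick v1 -> 69
v4: WRITE c=33  (c history now [(2, 41), (4, 33)])
READ b @v2: history=[(1, 69)] -> pick v1 -> 69
v5: WRITE b=70  (b history now [(1, 69), (5, 70)])
v6: WRITE f=37  (f history now [(6, 37)])
v7: WRITE f=46  (f history now [(6, 37), (7, 46)])
v8: WRITE a=54  (a history now [(8, 54)])
READ c @v5: history=[(2, 41), (4, 33)] -> pick v4 -> 33
v9: WRITE d=18  (d history now [(3, 9), (9, 18)])
v10: WRITE d=42  (d history now [(3, 9), (9, 18), (10, 42)])
v11: WRITE f=47  (f history now [(6, 37), (7, 46), (11, 47)])
READ c @v11: history=[(2, 41), (4, 33)] -> pick v4 -> 33
v12: WRITE f=60  (f history now [(6, 37), (7, 46), (11, 47), (12, 60)])
READ b @v5: history=[(1, 69), (5, 70)] -> pick v5 -> 70
v13: WRITE a=47  (a history now [(8, 54), (13, 47)])
v14: WRITE b=14  (b history now [(1, 69), (5, 70), (14, 14)])
READ b @v11: history=[(1, 69), (5, 70), (14, 14)] -> pick v5 -> 70
v15: WRITE e=45  (e history now [(15, 45)])
v16: WRITE f=23  (f history now [(6, 37), (7, 46), (11, 47), (12, 60), (16, 23)])
v17: WRITE f=4  (f history now [(6, 37), (7, 46), (11, 47), (12, 60), (16, 23), (17, 4)])
READ b @v14: history=[(1, 69), (5, 70), (14, 14)] -> pick v14 -> 14
READ d @v10: history=[(3, 9), (9, 18), (10, 42)] -> pick v10 -> 42
v18: WRITE e=79  (e history now [(15, 45), (18, 79)])
v19: WRITE d=28  (d history now [(3, 9), (9, 18), (10, 42), (19, 28)])
v20: WRITE f=19  (f history now [(6, 37), (7, 46), (11, 47), (12, 60), (16, 23), (17, 4), (20, 19)])
v21: WRITE e=46  (e history now [(15, 45), (18, 79), (21, 46)])
READ e @v13: history=[(15, 45), (18, 79), (21, 46)] -> no version <= 13 -> NONE
v22: WRITE d=24  (d history now [(3, 9), (9, 18), (10, 42), (19, 28), (22, 24)])
READ d @v3: history=[(3, 9), (9, 18), (10, 42), (19, 28), (22, 24)] -> pick v3 -> 9
v23: WRITE e=36  (e history now [(15, 45), (18, 79), (21, 46), (23, 36)])
READ f @v11: history=[(6, 37), (7, 46), (11, 47), (12, 60), (16, 23), (17, 4), (20, 19)] -> pick v11 -> 47
Read results in order: ['69', '69', '33', '33', '70', '70', '14', '42', 'NONE', '9', '47']
NONE count = 1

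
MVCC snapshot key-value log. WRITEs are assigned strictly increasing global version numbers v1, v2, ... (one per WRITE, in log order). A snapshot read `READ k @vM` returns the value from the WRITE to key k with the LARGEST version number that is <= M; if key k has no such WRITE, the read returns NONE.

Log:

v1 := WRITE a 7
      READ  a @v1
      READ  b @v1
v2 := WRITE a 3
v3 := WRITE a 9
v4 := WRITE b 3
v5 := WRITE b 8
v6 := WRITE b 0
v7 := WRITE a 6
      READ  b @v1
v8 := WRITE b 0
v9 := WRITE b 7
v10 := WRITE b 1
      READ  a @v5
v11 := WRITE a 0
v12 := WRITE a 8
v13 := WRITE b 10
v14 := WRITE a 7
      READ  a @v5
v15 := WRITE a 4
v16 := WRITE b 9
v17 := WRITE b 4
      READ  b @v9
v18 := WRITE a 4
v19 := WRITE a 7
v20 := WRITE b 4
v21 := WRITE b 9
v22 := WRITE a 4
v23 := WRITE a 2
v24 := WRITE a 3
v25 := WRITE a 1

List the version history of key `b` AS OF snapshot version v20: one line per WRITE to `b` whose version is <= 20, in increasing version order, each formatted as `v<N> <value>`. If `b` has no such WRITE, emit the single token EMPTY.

Scan writes for key=b with version <= 20:
  v1 WRITE a 7 -> skip
  v2 WRITE a 3 -> skip
  v3 WRITE a 9 -> skip
  v4 WRITE b 3 -> keep
  v5 WRITE b 8 -> keep
  v6 WRITE b 0 -> keep
  v7 WRITE a 6 -> skip
  v8 WRITE b 0 -> keep
  v9 WRITE b 7 -> keep
  v10 WRITE b 1 -> keep
  v11 WRITE a 0 -> skip
  v12 WRITE a 8 -> skip
  v13 WRITE b 10 -> keep
  v14 WRITE a 7 -> skip
  v15 WRITE a 4 -> skip
  v16 WRITE b 9 -> keep
  v17 WRITE b 4 -> keep
  v18 WRITE a 4 -> skip
  v19 WRITE a 7 -> skip
  v20 WRITE b 4 -> keep
  v21 WRITE b 9 -> drop (> snap)
  v22 WRITE a 4 -> skip
  v23 WRITE a 2 -> skip
  v24 WRITE a 3 -> skip
  v25 WRITE a 1 -> skip
Collected: [(4, 3), (5, 8), (6, 0), (8, 0), (9, 7), (10, 1), (13, 10), (16, 9), (17, 4), (20, 4)]

Answer: v4 3
v5 8
v6 0
v8 0
v9 7
v10 1
v13 10
v16 9
v17 4
v20 4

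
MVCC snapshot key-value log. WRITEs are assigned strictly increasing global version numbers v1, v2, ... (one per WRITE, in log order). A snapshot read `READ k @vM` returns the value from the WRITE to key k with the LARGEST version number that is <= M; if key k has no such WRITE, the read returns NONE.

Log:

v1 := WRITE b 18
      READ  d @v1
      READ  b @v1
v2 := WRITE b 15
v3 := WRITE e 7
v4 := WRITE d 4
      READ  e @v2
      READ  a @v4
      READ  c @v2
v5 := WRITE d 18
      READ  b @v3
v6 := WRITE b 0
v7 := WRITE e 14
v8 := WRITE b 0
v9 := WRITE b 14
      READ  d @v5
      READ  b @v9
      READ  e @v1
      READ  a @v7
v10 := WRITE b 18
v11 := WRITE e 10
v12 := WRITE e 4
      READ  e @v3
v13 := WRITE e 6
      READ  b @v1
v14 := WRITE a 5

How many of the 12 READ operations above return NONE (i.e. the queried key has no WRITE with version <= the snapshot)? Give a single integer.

v1: WRITE b=18  (b history now [(1, 18)])
READ d @v1: history=[] -> no version <= 1 -> NONE
READ b @v1: history=[(1, 18)] -> pick v1 -> 18
v2: WRITE b=15  (b history now [(1, 18), (2, 15)])
v3: WRITE e=7  (e history now [(3, 7)])
v4: WRITE d=4  (d history now [(4, 4)])
READ e @v2: history=[(3, 7)] -> no version <= 2 -> NONE
READ a @v4: history=[] -> no version <= 4 -> NONE
READ c @v2: history=[] -> no version <= 2 -> NONE
v5: WRITE d=18  (d history now [(4, 4), (5, 18)])
READ b @v3: history=[(1, 18), (2, 15)] -> pick v2 -> 15
v6: WRITE b=0  (b history now [(1, 18), (2, 15), (6, 0)])
v7: WRITE e=14  (e history now [(3, 7), (7, 14)])
v8: WRITE b=0  (b history now [(1, 18), (2, 15), (6, 0), (8, 0)])
v9: WRITE b=14  (b history now [(1, 18), (2, 15), (6, 0), (8, 0), (9, 14)])
READ d @v5: history=[(4, 4), (5, 18)] -> pick v5 -> 18
READ b @v9: history=[(1, 18), (2, 15), (6, 0), (8, 0), (9, 14)] -> pick v9 -> 14
READ e @v1: history=[(3, 7), (7, 14)] -> no version <= 1 -> NONE
READ a @v7: history=[] -> no version <= 7 -> NONE
v10: WRITE b=18  (b history now [(1, 18), (2, 15), (6, 0), (8, 0), (9, 14), (10, 18)])
v11: WRITE e=10  (e history now [(3, 7), (7, 14), (11, 10)])
v12: WRITE e=4  (e history now [(3, 7), (7, 14), (11, 10), (12, 4)])
READ e @v3: history=[(3, 7), (7, 14), (11, 10), (12, 4)] -> pick v3 -> 7
v13: WRITE e=6  (e history now [(3, 7), (7, 14), (11, 10), (12, 4), (13, 6)])
READ b @v1: history=[(1, 18), (2, 15), (6, 0), (8, 0), (9, 14), (10, 18)] -> pick v1 -> 18
v14: WRITE a=5  (a history now [(14, 5)])
Read results in order: ['NONE', '18', 'NONE', 'NONE', 'NONE', '15', '18', '14', 'NONE', 'NONE', '7', '18']
NONE count = 6

Answer: 6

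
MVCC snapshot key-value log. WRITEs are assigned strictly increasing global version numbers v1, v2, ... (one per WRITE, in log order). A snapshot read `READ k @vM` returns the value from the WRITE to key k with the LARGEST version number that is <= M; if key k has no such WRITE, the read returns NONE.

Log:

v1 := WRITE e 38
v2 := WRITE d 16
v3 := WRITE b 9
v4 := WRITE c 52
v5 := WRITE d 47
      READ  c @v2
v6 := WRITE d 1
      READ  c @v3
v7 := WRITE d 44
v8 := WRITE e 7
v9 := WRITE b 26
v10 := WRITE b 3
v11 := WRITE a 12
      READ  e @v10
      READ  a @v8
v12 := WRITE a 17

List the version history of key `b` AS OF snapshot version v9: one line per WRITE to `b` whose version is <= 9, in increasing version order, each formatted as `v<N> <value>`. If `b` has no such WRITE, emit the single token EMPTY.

Scan writes for key=b with version <= 9:
  v1 WRITE e 38 -> skip
  v2 WRITE d 16 -> skip
  v3 WRITE b 9 -> keep
  v4 WRITE c 52 -> skip
  v5 WRITE d 47 -> skip
  v6 WRITE d 1 -> skip
  v7 WRITE d 44 -> skip
  v8 WRITE e 7 -> skip
  v9 WRITE b 26 -> keep
  v10 WRITE b 3 -> drop (> snap)
  v11 WRITE a 12 -> skip
  v12 WRITE a 17 -> skip
Collected: [(3, 9), (9, 26)]

Answer: v3 9
v9 26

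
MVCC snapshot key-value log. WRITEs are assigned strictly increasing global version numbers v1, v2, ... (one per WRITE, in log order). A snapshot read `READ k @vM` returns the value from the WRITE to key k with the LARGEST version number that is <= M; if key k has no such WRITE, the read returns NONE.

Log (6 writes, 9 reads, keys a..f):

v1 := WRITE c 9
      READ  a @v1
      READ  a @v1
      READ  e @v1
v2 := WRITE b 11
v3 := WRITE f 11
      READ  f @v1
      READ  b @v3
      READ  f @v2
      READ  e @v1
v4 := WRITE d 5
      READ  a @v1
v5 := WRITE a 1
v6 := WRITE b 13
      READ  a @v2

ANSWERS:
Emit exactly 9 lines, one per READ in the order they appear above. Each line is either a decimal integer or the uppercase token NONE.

v1: WRITE c=9  (c history now [(1, 9)])
READ a @v1: history=[] -> no version <= 1 -> NONE
READ a @v1: history=[] -> no version <= 1 -> NONE
READ e @v1: history=[] -> no version <= 1 -> NONE
v2: WRITE b=11  (b history now [(2, 11)])
v3: WRITE f=11  (f history now [(3, 11)])
READ f @v1: history=[(3, 11)] -> no version <= 1 -> NONE
READ b @v3: history=[(2, 11)] -> pick v2 -> 11
READ f @v2: history=[(3, 11)] -> no version <= 2 -> NONE
READ e @v1: history=[] -> no version <= 1 -> NONE
v4: WRITE d=5  (d history now [(4, 5)])
READ a @v1: history=[] -> no version <= 1 -> NONE
v5: WRITE a=1  (a history now [(5, 1)])
v6: WRITE b=13  (b history now [(2, 11), (6, 13)])
READ a @v2: history=[(5, 1)] -> no version <= 2 -> NONE

Answer: NONE
NONE
NONE
NONE
11
NONE
NONE
NONE
NONE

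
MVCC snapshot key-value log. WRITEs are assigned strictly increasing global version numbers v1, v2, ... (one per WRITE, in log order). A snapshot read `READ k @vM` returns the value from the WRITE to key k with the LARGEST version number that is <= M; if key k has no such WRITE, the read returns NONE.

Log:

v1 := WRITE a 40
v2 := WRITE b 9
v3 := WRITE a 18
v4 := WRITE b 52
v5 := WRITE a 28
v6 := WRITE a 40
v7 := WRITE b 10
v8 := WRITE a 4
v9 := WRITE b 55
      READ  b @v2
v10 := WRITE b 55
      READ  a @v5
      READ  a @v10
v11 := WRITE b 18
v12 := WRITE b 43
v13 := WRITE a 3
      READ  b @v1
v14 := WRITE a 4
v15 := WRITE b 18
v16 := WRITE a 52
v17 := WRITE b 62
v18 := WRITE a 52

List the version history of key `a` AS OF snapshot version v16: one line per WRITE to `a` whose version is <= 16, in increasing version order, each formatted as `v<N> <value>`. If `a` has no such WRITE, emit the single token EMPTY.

Answer: v1 40
v3 18
v5 28
v6 40
v8 4
v13 3
v14 4
v16 52

Derivation:
Scan writes for key=a with version <= 16:
  v1 WRITE a 40 -> keep
  v2 WRITE b 9 -> skip
  v3 WRITE a 18 -> keep
  v4 WRITE b 52 -> skip
  v5 WRITE a 28 -> keep
  v6 WRITE a 40 -> keep
  v7 WRITE b 10 -> skip
  v8 WRITE a 4 -> keep
  v9 WRITE b 55 -> skip
  v10 WRITE b 55 -> skip
  v11 WRITE b 18 -> skip
  v12 WRITE b 43 -> skip
  v13 WRITE a 3 -> keep
  v14 WRITE a 4 -> keep
  v15 WRITE b 18 -> skip
  v16 WRITE a 52 -> keep
  v17 WRITE b 62 -> skip
  v18 WRITE a 52 -> drop (> snap)
Collected: [(1, 40), (3, 18), (5, 28), (6, 40), (8, 4), (13, 3), (14, 4), (16, 52)]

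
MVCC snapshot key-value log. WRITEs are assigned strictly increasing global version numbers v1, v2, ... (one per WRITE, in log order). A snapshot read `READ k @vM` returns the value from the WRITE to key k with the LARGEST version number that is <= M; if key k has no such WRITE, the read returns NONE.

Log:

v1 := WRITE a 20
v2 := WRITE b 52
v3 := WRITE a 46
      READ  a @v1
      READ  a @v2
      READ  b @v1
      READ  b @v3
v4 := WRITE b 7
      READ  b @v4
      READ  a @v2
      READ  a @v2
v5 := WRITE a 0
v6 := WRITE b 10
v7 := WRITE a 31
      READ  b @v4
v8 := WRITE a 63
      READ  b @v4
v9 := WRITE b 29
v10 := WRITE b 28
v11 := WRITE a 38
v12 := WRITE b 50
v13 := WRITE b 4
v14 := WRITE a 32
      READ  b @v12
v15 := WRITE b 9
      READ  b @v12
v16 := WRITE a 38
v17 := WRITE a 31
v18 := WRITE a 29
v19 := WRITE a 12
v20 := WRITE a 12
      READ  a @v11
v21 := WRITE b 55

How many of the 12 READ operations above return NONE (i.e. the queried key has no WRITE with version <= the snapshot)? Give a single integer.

Answer: 1

Derivation:
v1: WRITE a=20  (a history now [(1, 20)])
v2: WRITE b=52  (b history now [(2, 52)])
v3: WRITE a=46  (a history now [(1, 20), (3, 46)])
READ a @v1: history=[(1, 20), (3, 46)] -> pick v1 -> 20
READ a @v2: history=[(1, 20), (3, 46)] -> pick v1 -> 20
READ b @v1: history=[(2, 52)] -> no version <= 1 -> NONE
READ b @v3: history=[(2, 52)] -> pick v2 -> 52
v4: WRITE b=7  (b history now [(2, 52), (4, 7)])
READ b @v4: history=[(2, 52), (4, 7)] -> pick v4 -> 7
READ a @v2: history=[(1, 20), (3, 46)] -> pick v1 -> 20
READ a @v2: history=[(1, 20), (3, 46)] -> pick v1 -> 20
v5: WRITE a=0  (a history now [(1, 20), (3, 46), (5, 0)])
v6: WRITE b=10  (b history now [(2, 52), (4, 7), (6, 10)])
v7: WRITE a=31  (a history now [(1, 20), (3, 46), (5, 0), (7, 31)])
READ b @v4: history=[(2, 52), (4, 7), (6, 10)] -> pick v4 -> 7
v8: WRITE a=63  (a history now [(1, 20), (3, 46), (5, 0), (7, 31), (8, 63)])
READ b @v4: history=[(2, 52), (4, 7), (6, 10)] -> pick v4 -> 7
v9: WRITE b=29  (b history now [(2, 52), (4, 7), (6, 10), (9, 29)])
v10: WRITE b=28  (b history now [(2, 52), (4, 7), (6, 10), (9, 29), (10, 28)])
v11: WRITE a=38  (a history now [(1, 20), (3, 46), (5, 0), (7, 31), (8, 63), (11, 38)])
v12: WRITE b=50  (b history now [(2, 52), (4, 7), (6, 10), (9, 29), (10, 28), (12, 50)])
v13: WRITE b=4  (b history now [(2, 52), (4, 7), (6, 10), (9, 29), (10, 28), (12, 50), (13, 4)])
v14: WRITE a=32  (a history now [(1, 20), (3, 46), (5, 0), (7, 31), (8, 63), (11, 38), (14, 32)])
READ b @v12: history=[(2, 52), (4, 7), (6, 10), (9, 29), (10, 28), (12, 50), (13, 4)] -> pick v12 -> 50
v15: WRITE b=9  (b history now [(2, 52), (4, 7), (6, 10), (9, 29), (10, 28), (12, 50), (13, 4), (15, 9)])
READ b @v12: history=[(2, 52), (4, 7), (6, 10), (9, 29), (10, 28), (12, 50), (13, 4), (15, 9)] -> pick v12 -> 50
v16: WRITE a=38  (a history now [(1, 20), (3, 46), (5, 0), (7, 31), (8, 63), (11, 38), (14, 32), (16, 38)])
v17: WRITE a=31  (a history now [(1, 20), (3, 46), (5, 0), (7, 31), (8, 63), (11, 38), (14, 32), (16, 38), (17, 31)])
v18: WRITE a=29  (a history now [(1, 20), (3, 46), (5, 0), (7, 31), (8, 63), (11, 38), (14, 32), (16, 38), (17, 31), (18, 29)])
v19: WRITE a=12  (a history now [(1, 20), (3, 46), (5, 0), (7, 31), (8, 63), (11, 38), (14, 32), (16, 38), (17, 31), (18, 29), (19, 12)])
v20: WRITE a=12  (a history now [(1, 20), (3, 46), (5, 0), (7, 31), (8, 63), (11, 38), (14, 32), (16, 38), (17, 31), (18, 29), (19, 12), (20, 12)])
READ a @v11: history=[(1, 20), (3, 46), (5, 0), (7, 31), (8, 63), (11, 38), (14, 32), (16, 38), (17, 31), (18, 29), (19, 12), (20, 12)] -> pick v11 -> 38
v21: WRITE b=55  (b history now [(2, 52), (4, 7), (6, 10), (9, 29), (10, 28), (12, 50), (13, 4), (15, 9), (21, 55)])
Read results in order: ['20', '20', 'NONE', '52', '7', '20', '20', '7', '7', '50', '50', '38']
NONE count = 1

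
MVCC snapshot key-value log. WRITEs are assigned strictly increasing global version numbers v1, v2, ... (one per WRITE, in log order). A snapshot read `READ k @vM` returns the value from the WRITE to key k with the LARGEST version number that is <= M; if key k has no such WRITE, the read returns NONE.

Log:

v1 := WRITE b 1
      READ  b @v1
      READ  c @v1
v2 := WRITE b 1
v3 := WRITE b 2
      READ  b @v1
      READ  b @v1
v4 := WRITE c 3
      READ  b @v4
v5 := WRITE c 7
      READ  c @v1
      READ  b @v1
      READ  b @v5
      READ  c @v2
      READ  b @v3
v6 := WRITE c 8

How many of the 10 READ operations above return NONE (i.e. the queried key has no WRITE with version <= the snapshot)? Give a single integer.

Answer: 3

Derivation:
v1: WRITE b=1  (b history now [(1, 1)])
READ b @v1: history=[(1, 1)] -> pick v1 -> 1
READ c @v1: history=[] -> no version <= 1 -> NONE
v2: WRITE b=1  (b history now [(1, 1), (2, 1)])
v3: WRITE b=2  (b history now [(1, 1), (2, 1), (3, 2)])
READ b @v1: history=[(1, 1), (2, 1), (3, 2)] -> pick v1 -> 1
READ b @v1: history=[(1, 1), (2, 1), (3, 2)] -> pick v1 -> 1
v4: WRITE c=3  (c history now [(4, 3)])
READ b @v4: history=[(1, 1), (2, 1), (3, 2)] -> pick v3 -> 2
v5: WRITE c=7  (c history now [(4, 3), (5, 7)])
READ c @v1: history=[(4, 3), (5, 7)] -> no version <= 1 -> NONE
READ b @v1: history=[(1, 1), (2, 1), (3, 2)] -> pick v1 -> 1
READ b @v5: history=[(1, 1), (2, 1), (3, 2)] -> pick v3 -> 2
READ c @v2: history=[(4, 3), (5, 7)] -> no version <= 2 -> NONE
READ b @v3: history=[(1, 1), (2, 1), (3, 2)] -> pick v3 -> 2
v6: WRITE c=8  (c history now [(4, 3), (5, 7), (6, 8)])
Read results in order: ['1', 'NONE', '1', '1', '2', 'NONE', '1', '2', 'NONE', '2']
NONE count = 3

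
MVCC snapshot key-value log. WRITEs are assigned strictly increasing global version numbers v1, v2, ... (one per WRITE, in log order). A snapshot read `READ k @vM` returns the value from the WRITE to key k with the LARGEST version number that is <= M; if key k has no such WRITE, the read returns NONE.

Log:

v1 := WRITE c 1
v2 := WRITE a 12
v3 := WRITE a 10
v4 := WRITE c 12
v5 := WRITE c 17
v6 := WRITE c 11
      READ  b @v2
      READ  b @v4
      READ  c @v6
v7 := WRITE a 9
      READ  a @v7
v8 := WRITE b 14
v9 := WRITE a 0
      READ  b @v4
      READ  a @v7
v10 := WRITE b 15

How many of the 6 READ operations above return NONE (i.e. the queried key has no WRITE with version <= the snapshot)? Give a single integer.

v1: WRITE c=1  (c history now [(1, 1)])
v2: WRITE a=12  (a history now [(2, 12)])
v3: WRITE a=10  (a history now [(2, 12), (3, 10)])
v4: WRITE c=12  (c history now [(1, 1), (4, 12)])
v5: WRITE c=17  (c history now [(1, 1), (4, 12), (5, 17)])
v6: WRITE c=11  (c history now [(1, 1), (4, 12), (5, 17), (6, 11)])
READ b @v2: history=[] -> no version <= 2 -> NONE
READ b @v4: history=[] -> no version <= 4 -> NONE
READ c @v6: history=[(1, 1), (4, 12), (5, 17), (6, 11)] -> pick v6 -> 11
v7: WRITE a=9  (a history now [(2, 12), (3, 10), (7, 9)])
READ a @v7: history=[(2, 12), (3, 10), (7, 9)] -> pick v7 -> 9
v8: WRITE b=14  (b history now [(8, 14)])
v9: WRITE a=0  (a history now [(2, 12), (3, 10), (7, 9), (9, 0)])
READ b @v4: history=[(8, 14)] -> no version <= 4 -> NONE
READ a @v7: history=[(2, 12), (3, 10), (7, 9), (9, 0)] -> pick v7 -> 9
v10: WRITE b=15  (b history now [(8, 14), (10, 15)])
Read results in order: ['NONE', 'NONE', '11', '9', 'NONE', '9']
NONE count = 3

Answer: 3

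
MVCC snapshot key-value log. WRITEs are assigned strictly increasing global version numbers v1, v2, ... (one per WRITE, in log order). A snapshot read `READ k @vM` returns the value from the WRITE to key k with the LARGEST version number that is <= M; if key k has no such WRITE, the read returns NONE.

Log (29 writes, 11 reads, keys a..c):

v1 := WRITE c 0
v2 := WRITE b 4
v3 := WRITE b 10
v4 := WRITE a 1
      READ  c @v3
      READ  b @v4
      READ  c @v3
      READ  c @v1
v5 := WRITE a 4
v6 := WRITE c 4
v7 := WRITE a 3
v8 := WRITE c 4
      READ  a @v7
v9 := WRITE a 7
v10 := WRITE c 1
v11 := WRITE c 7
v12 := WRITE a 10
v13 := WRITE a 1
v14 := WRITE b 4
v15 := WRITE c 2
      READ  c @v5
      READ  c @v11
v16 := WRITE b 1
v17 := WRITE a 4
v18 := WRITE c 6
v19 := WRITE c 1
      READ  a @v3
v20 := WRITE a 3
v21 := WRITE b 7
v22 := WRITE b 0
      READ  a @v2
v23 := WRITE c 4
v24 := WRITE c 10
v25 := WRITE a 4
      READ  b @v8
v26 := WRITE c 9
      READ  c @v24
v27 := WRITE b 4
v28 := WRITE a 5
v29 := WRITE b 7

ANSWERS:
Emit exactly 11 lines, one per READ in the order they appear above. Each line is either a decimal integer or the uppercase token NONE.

v1: WRITE c=0  (c history now [(1, 0)])
v2: WRITE b=4  (b history now [(2, 4)])
v3: WRITE b=10  (b history now [(2, 4), (3, 10)])
v4: WRITE a=1  (a history now [(4, 1)])
READ c @v3: history=[(1, 0)] -> pick v1 -> 0
READ b @v4: history=[(2, 4), (3, 10)] -> pick v3 -> 10
READ c @v3: history=[(1, 0)] -> pick v1 -> 0
READ c @v1: history=[(1, 0)] -> pick v1 -> 0
v5: WRITE a=4  (a history now [(4, 1), (5, 4)])
v6: WRITE c=4  (c history now [(1, 0), (6, 4)])
v7: WRITE a=3  (a history now [(4, 1), (5, 4), (7, 3)])
v8: WRITE c=4  (c history now [(1, 0), (6, 4), (8, 4)])
READ a @v7: history=[(4, 1), (5, 4), (7, 3)] -> pick v7 -> 3
v9: WRITE a=7  (a history now [(4, 1), (5, 4), (7, 3), (9, 7)])
v10: WRITE c=1  (c history now [(1, 0), (6, 4), (8, 4), (10, 1)])
v11: WRITE c=7  (c history now [(1, 0), (6, 4), (8, 4), (10, 1), (11, 7)])
v12: WRITE a=10  (a history now [(4, 1), (5, 4), (7, 3), (9, 7), (12, 10)])
v13: WRITE a=1  (a history now [(4, 1), (5, 4), (7, 3), (9, 7), (12, 10), (13, 1)])
v14: WRITE b=4  (b history now [(2, 4), (3, 10), (14, 4)])
v15: WRITE c=2  (c history now [(1, 0), (6, 4), (8, 4), (10, 1), (11, 7), (15, 2)])
READ c @v5: history=[(1, 0), (6, 4), (8, 4), (10, 1), (11, 7), (15, 2)] -> pick v1 -> 0
READ c @v11: history=[(1, 0), (6, 4), (8, 4), (10, 1), (11, 7), (15, 2)] -> pick v11 -> 7
v16: WRITE b=1  (b history now [(2, 4), (3, 10), (14, 4), (16, 1)])
v17: WRITE a=4  (a history now [(4, 1), (5, 4), (7, 3), (9, 7), (12, 10), (13, 1), (17, 4)])
v18: WRITE c=6  (c history now [(1, 0), (6, 4), (8, 4), (10, 1), (11, 7), (15, 2), (18, 6)])
v19: WRITE c=1  (c history now [(1, 0), (6, 4), (8, 4), (10, 1), (11, 7), (15, 2), (18, 6), (19, 1)])
READ a @v3: history=[(4, 1), (5, 4), (7, 3), (9, 7), (12, 10), (13, 1), (17, 4)] -> no version <= 3 -> NONE
v20: WRITE a=3  (a history now [(4, 1), (5, 4), (7, 3), (9, 7), (12, 10), (13, 1), (17, 4), (20, 3)])
v21: WRITE b=7  (b history now [(2, 4), (3, 10), (14, 4), (16, 1), (21, 7)])
v22: WRITE b=0  (b history now [(2, 4), (3, 10), (14, 4), (16, 1), (21, 7), (22, 0)])
READ a @v2: history=[(4, 1), (5, 4), (7, 3), (9, 7), (12, 10), (13, 1), (17, 4), (20, 3)] -> no version <= 2 -> NONE
v23: WRITE c=4  (c history now [(1, 0), (6, 4), (8, 4), (10, 1), (11, 7), (15, 2), (18, 6), (19, 1), (23, 4)])
v24: WRITE c=10  (c history now [(1, 0), (6, 4), (8, 4), (10, 1), (11, 7), (15, 2), (18, 6), (19, 1), (23, 4), (24, 10)])
v25: WRITE a=4  (a history now [(4, 1), (5, 4), (7, 3), (9, 7), (12, 10), (13, 1), (17, 4), (20, 3), (25, 4)])
READ b @v8: history=[(2, 4), (3, 10), (14, 4), (16, 1), (21, 7), (22, 0)] -> pick v3 -> 10
v26: WRITE c=9  (c history now [(1, 0), (6, 4), (8, 4), (10, 1), (11, 7), (15, 2), (18, 6), (19, 1), (23, 4), (24, 10), (26, 9)])
READ c @v24: history=[(1, 0), (6, 4), (8, 4), (10, 1), (11, 7), (15, 2), (18, 6), (19, 1), (23, 4), (24, 10), (26, 9)] -> pick v24 -> 10
v27: WRITE b=4  (b history now [(2, 4), (3, 10), (14, 4), (16, 1), (21, 7), (22, 0), (27, 4)])
v28: WRITE a=5  (a history now [(4, 1), (5, 4), (7, 3), (9, 7), (12, 10), (13, 1), (17, 4), (20, 3), (25, 4), (28, 5)])
v29: WRITE b=7  (b history now [(2, 4), (3, 10), (14, 4), (16, 1), (21, 7), (22, 0), (27, 4), (29, 7)])

Answer: 0
10
0
0
3
0
7
NONE
NONE
10
10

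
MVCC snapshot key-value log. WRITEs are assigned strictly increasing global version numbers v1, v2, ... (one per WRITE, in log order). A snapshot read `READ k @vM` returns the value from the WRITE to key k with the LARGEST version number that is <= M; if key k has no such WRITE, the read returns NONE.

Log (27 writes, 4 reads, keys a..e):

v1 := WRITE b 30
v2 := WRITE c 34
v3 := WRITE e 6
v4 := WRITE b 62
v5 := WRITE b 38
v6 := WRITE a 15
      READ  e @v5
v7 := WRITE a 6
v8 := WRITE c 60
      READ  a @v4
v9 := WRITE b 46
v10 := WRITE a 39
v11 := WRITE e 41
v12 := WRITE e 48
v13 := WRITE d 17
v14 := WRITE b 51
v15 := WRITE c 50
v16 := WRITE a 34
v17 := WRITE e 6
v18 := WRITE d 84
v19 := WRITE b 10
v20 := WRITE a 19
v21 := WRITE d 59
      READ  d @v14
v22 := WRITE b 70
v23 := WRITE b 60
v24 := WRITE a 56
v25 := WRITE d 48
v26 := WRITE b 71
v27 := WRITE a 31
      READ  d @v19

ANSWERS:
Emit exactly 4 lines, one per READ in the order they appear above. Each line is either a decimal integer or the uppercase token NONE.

Answer: 6
NONE
17
84

Derivation:
v1: WRITE b=30  (b history now [(1, 30)])
v2: WRITE c=34  (c history now [(2, 34)])
v3: WRITE e=6  (e history now [(3, 6)])
v4: WRITE b=62  (b history now [(1, 30), (4, 62)])
v5: WRITE b=38  (b history now [(1, 30), (4, 62), (5, 38)])
v6: WRITE a=15  (a history now [(6, 15)])
READ e @v5: history=[(3, 6)] -> pick v3 -> 6
v7: WRITE a=6  (a history now [(6, 15), (7, 6)])
v8: WRITE c=60  (c history now [(2, 34), (8, 60)])
READ a @v4: history=[(6, 15), (7, 6)] -> no version <= 4 -> NONE
v9: WRITE b=46  (b history now [(1, 30), (4, 62), (5, 38), (9, 46)])
v10: WRITE a=39  (a history now [(6, 15), (7, 6), (10, 39)])
v11: WRITE e=41  (e history now [(3, 6), (11, 41)])
v12: WRITE e=48  (e history now [(3, 6), (11, 41), (12, 48)])
v13: WRITE d=17  (d history now [(13, 17)])
v14: WRITE b=51  (b history now [(1, 30), (4, 62), (5, 38), (9, 46), (14, 51)])
v15: WRITE c=50  (c history now [(2, 34), (8, 60), (15, 50)])
v16: WRITE a=34  (a history now [(6, 15), (7, 6), (10, 39), (16, 34)])
v17: WRITE e=6  (e history now [(3, 6), (11, 41), (12, 48), (17, 6)])
v18: WRITE d=84  (d history now [(13, 17), (18, 84)])
v19: WRITE b=10  (b history now [(1, 30), (4, 62), (5, 38), (9, 46), (14, 51), (19, 10)])
v20: WRITE a=19  (a history now [(6, 15), (7, 6), (10, 39), (16, 34), (20, 19)])
v21: WRITE d=59  (d history now [(13, 17), (18, 84), (21, 59)])
READ d @v14: history=[(13, 17), (18, 84), (21, 59)] -> pick v13 -> 17
v22: WRITE b=70  (b history now [(1, 30), (4, 62), (5, 38), (9, 46), (14, 51), (19, 10), (22, 70)])
v23: WRITE b=60  (b history now [(1, 30), (4, 62), (5, 38), (9, 46), (14, 51), (19, 10), (22, 70), (23, 60)])
v24: WRITE a=56  (a history now [(6, 15), (7, 6), (10, 39), (16, 34), (20, 19), (24, 56)])
v25: WRITE d=48  (d history now [(13, 17), (18, 84), (21, 59), (25, 48)])
v26: WRITE b=71  (b history now [(1, 30), (4, 62), (5, 38), (9, 46), (14, 51), (19, 10), (22, 70), (23, 60), (26, 71)])
v27: WRITE a=31  (a history now [(6, 15), (7, 6), (10, 39), (16, 34), (20, 19), (24, 56), (27, 31)])
READ d @v19: history=[(13, 17), (18, 84), (21, 59), (25, 48)] -> pick v18 -> 84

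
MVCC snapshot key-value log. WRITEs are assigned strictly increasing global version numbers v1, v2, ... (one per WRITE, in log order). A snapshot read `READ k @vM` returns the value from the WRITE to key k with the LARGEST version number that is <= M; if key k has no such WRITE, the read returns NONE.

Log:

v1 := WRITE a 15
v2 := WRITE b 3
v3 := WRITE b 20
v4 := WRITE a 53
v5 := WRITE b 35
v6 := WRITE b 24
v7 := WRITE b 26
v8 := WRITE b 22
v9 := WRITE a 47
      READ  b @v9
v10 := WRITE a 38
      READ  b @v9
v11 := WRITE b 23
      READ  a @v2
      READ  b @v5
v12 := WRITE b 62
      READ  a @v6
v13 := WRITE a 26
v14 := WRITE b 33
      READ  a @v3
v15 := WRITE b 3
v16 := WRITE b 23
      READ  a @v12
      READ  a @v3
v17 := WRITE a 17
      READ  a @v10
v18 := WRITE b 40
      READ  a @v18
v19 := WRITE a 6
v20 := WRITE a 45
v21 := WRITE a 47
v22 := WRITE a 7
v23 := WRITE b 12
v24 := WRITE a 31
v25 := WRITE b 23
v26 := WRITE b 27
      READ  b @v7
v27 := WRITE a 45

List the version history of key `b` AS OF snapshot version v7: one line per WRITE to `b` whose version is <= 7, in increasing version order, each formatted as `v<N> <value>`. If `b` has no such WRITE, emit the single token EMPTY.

Scan writes for key=b with version <= 7:
  v1 WRITE a 15 -> skip
  v2 WRITE b 3 -> keep
  v3 WRITE b 20 -> keep
  v4 WRITE a 53 -> skip
  v5 WRITE b 35 -> keep
  v6 WRITE b 24 -> keep
  v7 WRITE b 26 -> keep
  v8 WRITE b 22 -> drop (> snap)
  v9 WRITE a 47 -> skip
  v10 WRITE a 38 -> skip
  v11 WRITE b 23 -> drop (> snap)
  v12 WRITE b 62 -> drop (> snap)
  v13 WRITE a 26 -> skip
  v14 WRITE b 33 -> drop (> snap)
  v15 WRITE b 3 -> drop (> snap)
  v16 WRITE b 23 -> drop (> snap)
  v17 WRITE a 17 -> skip
  v18 WRITE b 40 -> drop (> snap)
  v19 WRITE a 6 -> skip
  v20 WRITE a 45 -> skip
  v21 WRITE a 47 -> skip
  v22 WRITE a 7 -> skip
  v23 WRITE b 12 -> drop (> snap)
  v24 WRITE a 31 -> skip
  v25 WRITE b 23 -> drop (> snap)
  v26 WRITE b 27 -> drop (> snap)
  v27 WRITE a 45 -> skip
Collected: [(2, 3), (3, 20), (5, 35), (6, 24), (7, 26)]

Answer: v2 3
v3 20
v5 35
v6 24
v7 26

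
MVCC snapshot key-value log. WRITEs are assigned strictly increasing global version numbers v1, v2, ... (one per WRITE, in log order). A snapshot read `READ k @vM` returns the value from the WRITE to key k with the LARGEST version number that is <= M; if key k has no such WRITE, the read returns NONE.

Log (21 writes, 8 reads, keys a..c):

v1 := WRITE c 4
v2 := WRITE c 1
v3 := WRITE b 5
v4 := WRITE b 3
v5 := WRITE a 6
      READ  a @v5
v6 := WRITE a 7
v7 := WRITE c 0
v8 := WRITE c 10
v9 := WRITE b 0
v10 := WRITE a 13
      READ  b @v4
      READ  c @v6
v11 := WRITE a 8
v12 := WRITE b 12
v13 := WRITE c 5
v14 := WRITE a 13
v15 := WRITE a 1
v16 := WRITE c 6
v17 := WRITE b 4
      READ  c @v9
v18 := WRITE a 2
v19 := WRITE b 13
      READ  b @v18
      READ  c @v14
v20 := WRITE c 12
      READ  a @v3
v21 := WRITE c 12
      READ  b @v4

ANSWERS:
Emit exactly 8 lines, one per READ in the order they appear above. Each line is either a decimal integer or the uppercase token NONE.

v1: WRITE c=4  (c history now [(1, 4)])
v2: WRITE c=1  (c history now [(1, 4), (2, 1)])
v3: WRITE b=5  (b history now [(3, 5)])
v4: WRITE b=3  (b history now [(3, 5), (4, 3)])
v5: WRITE a=6  (a history now [(5, 6)])
READ a @v5: history=[(5, 6)] -> pick v5 -> 6
v6: WRITE a=7  (a history now [(5, 6), (6, 7)])
v7: WRITE c=0  (c history now [(1, 4), (2, 1), (7, 0)])
v8: WRITE c=10  (c history now [(1, 4), (2, 1), (7, 0), (8, 10)])
v9: WRITE b=0  (b history now [(3, 5), (4, 3), (9, 0)])
v10: WRITE a=13  (a history now [(5, 6), (6, 7), (10, 13)])
READ b @v4: history=[(3, 5), (4, 3), (9, 0)] -> pick v4 -> 3
READ c @v6: history=[(1, 4), (2, 1), (7, 0), (8, 10)] -> pick v2 -> 1
v11: WRITE a=8  (a history now [(5, 6), (6, 7), (10, 13), (11, 8)])
v12: WRITE b=12  (b history now [(3, 5), (4, 3), (9, 0), (12, 12)])
v13: WRITE c=5  (c history now [(1, 4), (2, 1), (7, 0), (8, 10), (13, 5)])
v14: WRITE a=13  (a history now [(5, 6), (6, 7), (10, 13), (11, 8), (14, 13)])
v15: WRITE a=1  (a history now [(5, 6), (6, 7), (10, 13), (11, 8), (14, 13), (15, 1)])
v16: WRITE c=6  (c history now [(1, 4), (2, 1), (7, 0), (8, 10), (13, 5), (16, 6)])
v17: WRITE b=4  (b history now [(3, 5), (4, 3), (9, 0), (12, 12), (17, 4)])
READ c @v9: history=[(1, 4), (2, 1), (7, 0), (8, 10), (13, 5), (16, 6)] -> pick v8 -> 10
v18: WRITE a=2  (a history now [(5, 6), (6, 7), (10, 13), (11, 8), (14, 13), (15, 1), (18, 2)])
v19: WRITE b=13  (b history now [(3, 5), (4, 3), (9, 0), (12, 12), (17, 4), (19, 13)])
READ b @v18: history=[(3, 5), (4, 3), (9, 0), (12, 12), (17, 4), (19, 13)] -> pick v17 -> 4
READ c @v14: history=[(1, 4), (2, 1), (7, 0), (8, 10), (13, 5), (16, 6)] -> pick v13 -> 5
v20: WRITE c=12  (c history now [(1, 4), (2, 1), (7, 0), (8, 10), (13, 5), (16, 6), (20, 12)])
READ a @v3: history=[(5, 6), (6, 7), (10, 13), (11, 8), (14, 13), (15, 1), (18, 2)] -> no version <= 3 -> NONE
v21: WRITE c=12  (c history now [(1, 4), (2, 1), (7, 0), (8, 10), (13, 5), (16, 6), (20, 12), (21, 12)])
READ b @v4: history=[(3, 5), (4, 3), (9, 0), (12, 12), (17, 4), (19, 13)] -> pick v4 -> 3

Answer: 6
3
1
10
4
5
NONE
3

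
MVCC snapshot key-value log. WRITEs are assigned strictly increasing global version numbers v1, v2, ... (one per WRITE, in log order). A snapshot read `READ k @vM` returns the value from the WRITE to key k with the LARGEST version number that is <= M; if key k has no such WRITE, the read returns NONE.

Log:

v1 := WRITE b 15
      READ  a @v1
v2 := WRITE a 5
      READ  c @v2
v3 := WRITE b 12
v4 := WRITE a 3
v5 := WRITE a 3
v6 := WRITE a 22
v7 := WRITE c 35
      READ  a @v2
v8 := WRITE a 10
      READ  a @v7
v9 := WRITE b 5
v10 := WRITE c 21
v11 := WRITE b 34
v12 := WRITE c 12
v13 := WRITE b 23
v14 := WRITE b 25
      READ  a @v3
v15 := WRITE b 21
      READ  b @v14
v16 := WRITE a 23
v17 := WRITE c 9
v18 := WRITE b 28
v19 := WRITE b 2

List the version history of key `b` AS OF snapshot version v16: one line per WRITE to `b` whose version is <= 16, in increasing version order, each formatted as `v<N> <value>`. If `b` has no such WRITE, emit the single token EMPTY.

Answer: v1 15
v3 12
v9 5
v11 34
v13 23
v14 25
v15 21

Derivation:
Scan writes for key=b with version <= 16:
  v1 WRITE b 15 -> keep
  v2 WRITE a 5 -> skip
  v3 WRITE b 12 -> keep
  v4 WRITE a 3 -> skip
  v5 WRITE a 3 -> skip
  v6 WRITE a 22 -> skip
  v7 WRITE c 35 -> skip
  v8 WRITE a 10 -> skip
  v9 WRITE b 5 -> keep
  v10 WRITE c 21 -> skip
  v11 WRITE b 34 -> keep
  v12 WRITE c 12 -> skip
  v13 WRITE b 23 -> keep
  v14 WRITE b 25 -> keep
  v15 WRITE b 21 -> keep
  v16 WRITE a 23 -> skip
  v17 WRITE c 9 -> skip
  v18 WRITE b 28 -> drop (> snap)
  v19 WRITE b 2 -> drop (> snap)
Collected: [(1, 15), (3, 12), (9, 5), (11, 34), (13, 23), (14, 25), (15, 21)]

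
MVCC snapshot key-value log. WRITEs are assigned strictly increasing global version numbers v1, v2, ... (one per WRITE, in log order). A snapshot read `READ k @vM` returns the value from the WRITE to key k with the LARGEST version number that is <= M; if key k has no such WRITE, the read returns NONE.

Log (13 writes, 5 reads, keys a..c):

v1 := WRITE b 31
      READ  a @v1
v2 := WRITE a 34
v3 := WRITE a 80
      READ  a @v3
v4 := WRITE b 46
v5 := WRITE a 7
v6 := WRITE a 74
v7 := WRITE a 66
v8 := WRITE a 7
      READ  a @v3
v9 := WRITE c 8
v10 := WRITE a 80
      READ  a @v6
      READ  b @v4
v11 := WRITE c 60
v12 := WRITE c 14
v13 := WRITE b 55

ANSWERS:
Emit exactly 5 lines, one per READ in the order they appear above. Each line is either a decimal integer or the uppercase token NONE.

Answer: NONE
80
80
74
46

Derivation:
v1: WRITE b=31  (b history now [(1, 31)])
READ a @v1: history=[] -> no version <= 1 -> NONE
v2: WRITE a=34  (a history now [(2, 34)])
v3: WRITE a=80  (a history now [(2, 34), (3, 80)])
READ a @v3: history=[(2, 34), (3, 80)] -> pick v3 -> 80
v4: WRITE b=46  (b history now [(1, 31), (4, 46)])
v5: WRITE a=7  (a history now [(2, 34), (3, 80), (5, 7)])
v6: WRITE a=74  (a history now [(2, 34), (3, 80), (5, 7), (6, 74)])
v7: WRITE a=66  (a history now [(2, 34), (3, 80), (5, 7), (6, 74), (7, 66)])
v8: WRITE a=7  (a history now [(2, 34), (3, 80), (5, 7), (6, 74), (7, 66), (8, 7)])
READ a @v3: history=[(2, 34), (3, 80), (5, 7), (6, 74), (7, 66), (8, 7)] -> pick v3 -> 80
v9: WRITE c=8  (c history now [(9, 8)])
v10: WRITE a=80  (a history now [(2, 34), (3, 80), (5, 7), (6, 74), (7, 66), (8, 7), (10, 80)])
READ a @v6: history=[(2, 34), (3, 80), (5, 7), (6, 74), (7, 66), (8, 7), (10, 80)] -> pick v6 -> 74
READ b @v4: history=[(1, 31), (4, 46)] -> pick v4 -> 46
v11: WRITE c=60  (c history now [(9, 8), (11, 60)])
v12: WRITE c=14  (c history now [(9, 8), (11, 60), (12, 14)])
v13: WRITE b=55  (b history now [(1, 31), (4, 46), (13, 55)])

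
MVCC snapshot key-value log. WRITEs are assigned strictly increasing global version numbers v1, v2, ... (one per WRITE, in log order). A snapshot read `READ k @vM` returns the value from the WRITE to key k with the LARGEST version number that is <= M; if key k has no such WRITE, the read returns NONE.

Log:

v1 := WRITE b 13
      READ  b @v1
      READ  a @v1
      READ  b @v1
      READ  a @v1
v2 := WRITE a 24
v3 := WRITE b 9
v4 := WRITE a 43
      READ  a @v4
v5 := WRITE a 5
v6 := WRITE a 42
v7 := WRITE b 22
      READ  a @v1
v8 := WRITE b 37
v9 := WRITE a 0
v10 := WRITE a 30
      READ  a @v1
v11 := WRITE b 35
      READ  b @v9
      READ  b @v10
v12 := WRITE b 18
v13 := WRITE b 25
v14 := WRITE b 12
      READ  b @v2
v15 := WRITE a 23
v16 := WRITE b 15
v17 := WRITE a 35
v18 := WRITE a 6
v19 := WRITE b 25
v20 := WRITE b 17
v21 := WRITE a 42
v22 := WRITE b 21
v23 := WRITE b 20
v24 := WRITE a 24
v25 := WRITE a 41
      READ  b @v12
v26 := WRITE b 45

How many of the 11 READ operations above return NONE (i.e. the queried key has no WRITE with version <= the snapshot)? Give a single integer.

Answer: 4

Derivation:
v1: WRITE b=13  (b history now [(1, 13)])
READ b @v1: history=[(1, 13)] -> pick v1 -> 13
READ a @v1: history=[] -> no version <= 1 -> NONE
READ b @v1: history=[(1, 13)] -> pick v1 -> 13
READ a @v1: history=[] -> no version <= 1 -> NONE
v2: WRITE a=24  (a history now [(2, 24)])
v3: WRITE b=9  (b history now [(1, 13), (3, 9)])
v4: WRITE a=43  (a history now [(2, 24), (4, 43)])
READ a @v4: history=[(2, 24), (4, 43)] -> pick v4 -> 43
v5: WRITE a=5  (a history now [(2, 24), (4, 43), (5, 5)])
v6: WRITE a=42  (a history now [(2, 24), (4, 43), (5, 5), (6, 42)])
v7: WRITE b=22  (b history now [(1, 13), (3, 9), (7, 22)])
READ a @v1: history=[(2, 24), (4, 43), (5, 5), (6, 42)] -> no version <= 1 -> NONE
v8: WRITE b=37  (b history now [(1, 13), (3, 9), (7, 22), (8, 37)])
v9: WRITE a=0  (a history now [(2, 24), (4, 43), (5, 5), (6, 42), (9, 0)])
v10: WRITE a=30  (a history now [(2, 24), (4, 43), (5, 5), (6, 42), (9, 0), (10, 30)])
READ a @v1: history=[(2, 24), (4, 43), (5, 5), (6, 42), (9, 0), (10, 30)] -> no version <= 1 -> NONE
v11: WRITE b=35  (b history now [(1, 13), (3, 9), (7, 22), (8, 37), (11, 35)])
READ b @v9: history=[(1, 13), (3, 9), (7, 22), (8, 37), (11, 35)] -> pick v8 -> 37
READ b @v10: history=[(1, 13), (3, 9), (7, 22), (8, 37), (11, 35)] -> pick v8 -> 37
v12: WRITE b=18  (b history now [(1, 13), (3, 9), (7, 22), (8, 37), (11, 35), (12, 18)])
v13: WRITE b=25  (b history now [(1, 13), (3, 9), (7, 22), (8, 37), (11, 35), (12, 18), (13, 25)])
v14: WRITE b=12  (b history now [(1, 13), (3, 9), (7, 22), (8, 37), (11, 35), (12, 18), (13, 25), (14, 12)])
READ b @v2: history=[(1, 13), (3, 9), (7, 22), (8, 37), (11, 35), (12, 18), (13, 25), (14, 12)] -> pick v1 -> 13
v15: WRITE a=23  (a history now [(2, 24), (4, 43), (5, 5), (6, 42), (9, 0), (10, 30), (15, 23)])
v16: WRITE b=15  (b history now [(1, 13), (3, 9), (7, 22), (8, 37), (11, 35), (12, 18), (13, 25), (14, 12), (16, 15)])
v17: WRITE a=35  (a history now [(2, 24), (4, 43), (5, 5), (6, 42), (9, 0), (10, 30), (15, 23), (17, 35)])
v18: WRITE a=6  (a history now [(2, 24), (4, 43), (5, 5), (6, 42), (9, 0), (10, 30), (15, 23), (17, 35), (18, 6)])
v19: WRITE b=25  (b history now [(1, 13), (3, 9), (7, 22), (8, 37), (11, 35), (12, 18), (13, 25), (14, 12), (16, 15), (19, 25)])
v20: WRITE b=17  (b history now [(1, 13), (3, 9), (7, 22), (8, 37), (11, 35), (12, 18), (13, 25), (14, 12), (16, 15), (19, 25), (20, 17)])
v21: WRITE a=42  (a history now [(2, 24), (4, 43), (5, 5), (6, 42), (9, 0), (10, 30), (15, 23), (17, 35), (18, 6), (21, 42)])
v22: WRITE b=21  (b history now [(1, 13), (3, 9), (7, 22), (8, 37), (11, 35), (12, 18), (13, 25), (14, 12), (16, 15), (19, 25), (20, 17), (22, 21)])
v23: WRITE b=20  (b history now [(1, 13), (3, 9), (7, 22), (8, 37), (11, 35), (12, 18), (13, 25), (14, 12), (16, 15), (19, 25), (20, 17), (22, 21), (23, 20)])
v24: WRITE a=24  (a history now [(2, 24), (4, 43), (5, 5), (6, 42), (9, 0), (10, 30), (15, 23), (17, 35), (18, 6), (21, 42), (24, 24)])
v25: WRITE a=41  (a history now [(2, 24), (4, 43), (5, 5), (6, 42), (9, 0), (10, 30), (15, 23), (17, 35), (18, 6), (21, 42), (24, 24), (25, 41)])
READ b @v12: history=[(1, 13), (3, 9), (7, 22), (8, 37), (11, 35), (12, 18), (13, 25), (14, 12), (16, 15), (19, 25), (20, 17), (22, 21), (23, 20)] -> pick v12 -> 18
v26: WRITE b=45  (b history now [(1, 13), (3, 9), (7, 22), (8, 37), (11, 35), (12, 18), (13, 25), (14, 12), (16, 15), (19, 25), (20, 17), (22, 21), (23, 20), (26, 45)])
Read results in order: ['13', 'NONE', '13', 'NONE', '43', 'NONE', 'NONE', '37', '37', '13', '18']
NONE count = 4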